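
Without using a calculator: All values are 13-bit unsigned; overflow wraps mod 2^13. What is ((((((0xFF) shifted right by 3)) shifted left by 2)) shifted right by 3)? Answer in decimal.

15

0xFF = 0000011111111
→ shifted right by 3 → 0000000011111 = 31
→ shifted left by 2 (mod 2^13) → 0000001111100 = 124
→ shifted right by 3 → 0000000001111 = 15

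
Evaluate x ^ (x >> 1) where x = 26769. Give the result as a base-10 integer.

23769

x = 110100010010001 = 26769
x>>1 = 011010001001000
XOR  = 101110011011001 = 23769
(x ^ (x >> 1) gives the standard binary-reflected Gray code of x.)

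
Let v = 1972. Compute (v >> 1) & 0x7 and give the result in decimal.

2

v = 011110110100
Shift right by 1: 01111011010
Mask low 3 bits: 010 = 2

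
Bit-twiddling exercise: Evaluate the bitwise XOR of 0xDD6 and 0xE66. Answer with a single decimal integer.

944

0xDD6 = 110111010110
0xE66 = 111001100110
XOR → 001110110000 = 944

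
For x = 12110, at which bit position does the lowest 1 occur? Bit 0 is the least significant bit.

12110 = 10111101001110
Trailing zeros: 1, so the lowest set bit is bit 1 (value 2).

1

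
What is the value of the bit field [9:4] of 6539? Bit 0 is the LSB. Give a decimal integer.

24

v = 1100110001011
Shift right by 4: 110011000
Mask low 6 bits: 011000 = 24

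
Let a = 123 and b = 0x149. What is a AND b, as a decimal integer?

123 = 001111011
0x149 = 101001001
AND → 001001001 = 73

73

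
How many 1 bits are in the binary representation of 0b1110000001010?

n = 1110000001010
Count the 1s: 1 + 1 + 1 + 1 + 1 = 5

5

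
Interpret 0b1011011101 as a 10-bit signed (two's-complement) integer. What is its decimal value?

-291

pattern = 1011011101 (MSB is 1 ⇒ negative)
Invert: 0100100010, add 1 → 0100100011 = 291, so the value is -291.
(Equivalently: 733 - 2^10 = 733 - 1024 = -291.)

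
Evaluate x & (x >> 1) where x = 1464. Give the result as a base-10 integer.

x = 10110111000 = 1464
x>>1 = 01011011100
AND  = 00010011000 = 152
(x & (x >> 1) has a 1 wherever x has two consecutive 1 bits.)

152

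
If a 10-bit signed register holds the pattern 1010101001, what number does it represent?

pattern = 1010101001 (MSB is 1 ⇒ negative)
Invert: 0101010110, add 1 → 0101010111 = 343, so the value is -343.
(Equivalently: 681 - 2^10 = 681 - 1024 = -343.)

-343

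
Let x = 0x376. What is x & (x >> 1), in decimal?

x = 1101110110 = 886
x>>1 = 0110111011
AND  = 0100110010 = 306
(x & (x >> 1) has a 1 wherever x has two consecutive 1 bits.)

306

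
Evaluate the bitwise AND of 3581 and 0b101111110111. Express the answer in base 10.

2549

3581 = 110111111101
b = 101111110111
AND → 100111110101 = 2549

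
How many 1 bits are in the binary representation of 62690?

9

62690 = 1111010011100010
Count the 1s: 1 + 1 + 1 + 1 + 1 + 1 + 1 + 1 + 1 = 9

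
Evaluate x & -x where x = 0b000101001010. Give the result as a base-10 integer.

x = 101001010 = 330
-x (two's complement) = …010110110
AND   = 000000010 = 2
(x & -x isolates the lowest set bit of x.)

2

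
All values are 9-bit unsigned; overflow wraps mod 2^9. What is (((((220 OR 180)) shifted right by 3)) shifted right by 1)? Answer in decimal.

15

220 = 011011100
180 = 010110100
→ OR → 011111100 = 252
→ shifted right by 3 → 000011111 = 31
→ shifted right by 1 → 000001111 = 15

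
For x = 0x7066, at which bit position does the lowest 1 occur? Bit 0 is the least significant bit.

0x7066 = 111000001100110
Trailing zeros: 1, so the lowest set bit is bit 1 (value 2).

1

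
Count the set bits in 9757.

9757 = 10011000011101
Count the 1s: 1 + 1 + 1 + 1 + 1 + 1 + 1 = 7

7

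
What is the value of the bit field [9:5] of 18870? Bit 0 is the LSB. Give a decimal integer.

13

v = 100100110110110
Shift right by 5: 1001001101
Mask low 5 bits: 01101 = 13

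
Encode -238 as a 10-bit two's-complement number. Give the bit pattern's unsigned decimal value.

238 in 10 bits: 0011101110
Invert: 1100010001
Add 1:  1100010010 = 786
(Check: 2^10 - 238 = 1024 - 238 = 786.)

786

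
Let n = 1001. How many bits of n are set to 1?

1001 = 1111101001
Count the 1s: 1 + 1 + 1 + 1 + 1 + 1 + 1 = 7

7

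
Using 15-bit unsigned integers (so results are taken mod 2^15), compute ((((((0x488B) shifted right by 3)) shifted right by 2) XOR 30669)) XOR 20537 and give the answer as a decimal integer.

9648

0x488B = 100100010001011
→ shifted right by 3 → 000100100010001 = 2321
→ shifted right by 2 → 000001001000100 = 580
30669 = 111011111001101
→ XOR → 111010110001001 = 30089
20537 = 101000000111001
→ XOR → 010010110110000 = 9648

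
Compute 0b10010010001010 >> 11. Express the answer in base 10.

4

x = 10010010001010
shift right by 11 → 00000000000100 = 4
(equivalently, floor(9354 / 2048))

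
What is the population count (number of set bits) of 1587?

6

1587 = 11000110011
Count the 1s: 1 + 1 + 1 + 1 + 1 + 1 = 6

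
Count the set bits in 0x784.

0x784 = 11110000100
Count the 1s: 1 + 1 + 1 + 1 + 1 = 5

5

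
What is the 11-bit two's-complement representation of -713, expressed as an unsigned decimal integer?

713 in 11 bits: 01011001001
Invert: 10100110110
Add 1:  10100110111 = 1335
(Check: 2^11 - 713 = 2048 - 713 = 1335.)

1335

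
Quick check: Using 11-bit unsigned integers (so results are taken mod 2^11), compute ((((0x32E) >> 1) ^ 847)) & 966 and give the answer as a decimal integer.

0x32E = 01100101110
→ >> 1 → 00110010111 = 407
847 = 01101001111
→ ^ → 01011011000 = 728
966 = 01111000110
→ & → 01011000000 = 704

704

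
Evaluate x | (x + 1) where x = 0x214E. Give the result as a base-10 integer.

x = 10000101001110 = 8526
x + 1 = 10000101001111
OR    = 10000101001111 = 8527
(x | (x + 1) sets the lowest cleared bit.)

8527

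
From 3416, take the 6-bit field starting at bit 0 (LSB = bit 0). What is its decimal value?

24

v = 110101011000
Shift right by 0: 110101011000
Mask low 6 bits: 011000 = 24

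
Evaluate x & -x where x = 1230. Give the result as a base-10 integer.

x = 10011001110 = 1230
-x (two's complement) = …01100110010
AND   = 00000000010 = 2
(x & -x isolates the lowest set bit of x.)

2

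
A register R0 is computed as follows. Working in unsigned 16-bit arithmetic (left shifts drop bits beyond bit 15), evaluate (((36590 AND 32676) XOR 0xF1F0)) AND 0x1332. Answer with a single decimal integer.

4880

36590 = 1000111011101110
32676 = 0111111110100100
→ AND → 0000111010100100 = 3748
0xF1F0 = 1111000111110000
→ XOR → 1111111101010100 = 65364
0x1332 = 0001001100110010
→ AND → 0001001100010000 = 4880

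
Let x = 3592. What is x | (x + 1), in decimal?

3593

x = 111000001000 = 3592
x + 1 = 111000001001
OR    = 111000001001 = 3593
(x | (x + 1) sets the lowest cleared bit.)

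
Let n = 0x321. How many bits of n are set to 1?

4

0x321 = 1100100001
Count the 1s: 1 + 1 + 1 + 1 = 4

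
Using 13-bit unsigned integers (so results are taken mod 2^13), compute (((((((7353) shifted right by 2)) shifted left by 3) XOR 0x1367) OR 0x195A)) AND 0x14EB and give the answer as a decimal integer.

4171

7353 = 1110010111001
→ shifted right by 2 → 0011100101110 = 1838
→ shifted left by 3 (mod 2^13) → 1100101110000 = 6512
0x1367 = 1001101100111
→ XOR → 0101000010111 = 2583
0x195A = 1100101011010
→ OR → 1101101011111 = 7007
0x14EB = 1010011101011
→ AND → 1000001001011 = 4171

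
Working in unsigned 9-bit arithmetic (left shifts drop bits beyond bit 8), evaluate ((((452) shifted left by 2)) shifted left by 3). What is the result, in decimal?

128

452 = 111000100
→ shifted left by 2 (mod 2^9) → 100010000 = 272
→ shifted left by 3 (mod 2^9) → 010000000 = 128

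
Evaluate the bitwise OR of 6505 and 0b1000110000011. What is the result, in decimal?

6635

6505 = 1100101101001
b = 1000110000011
 OR → 1100111101011 = 6635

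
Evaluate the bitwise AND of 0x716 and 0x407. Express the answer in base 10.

1030

0x716 = 11100010110
0x407 = 10000000111
AND → 10000000110 = 1030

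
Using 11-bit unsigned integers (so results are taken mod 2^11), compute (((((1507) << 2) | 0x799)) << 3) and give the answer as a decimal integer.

1256

1507 = 10111100011
→ << 2 (mod 2^11) → 11110001100 = 1932
0x799 = 11110011001
→ | → 11110011101 = 1949
→ << 3 (mod 2^11) → 10011101000 = 1256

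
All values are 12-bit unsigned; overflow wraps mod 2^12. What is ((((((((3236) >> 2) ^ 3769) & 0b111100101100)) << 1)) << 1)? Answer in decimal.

3236 = 110010100100
→ >> 2 → 001100101001 = 809
3769 = 111010111001
→ ^ → 110110010000 = 3472
0b111100101100 = 111100101100
→ & → 110100000000 = 3328
→ << 1 (mod 2^12) → 101000000000 = 2560
→ << 1 (mod 2^12) → 010000000000 = 1024

1024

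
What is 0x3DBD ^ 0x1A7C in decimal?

10177

0x3DBD = 11110110111101
0x1A7C = 01101001111100
XOR → 10011111000001 = 10177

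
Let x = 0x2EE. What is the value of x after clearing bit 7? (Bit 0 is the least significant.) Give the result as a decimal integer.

622

x = 01011101110
bit 7 is currently 1; clear it via x & ~(1 << 7) = x & ~128
→ 01001101110 = 622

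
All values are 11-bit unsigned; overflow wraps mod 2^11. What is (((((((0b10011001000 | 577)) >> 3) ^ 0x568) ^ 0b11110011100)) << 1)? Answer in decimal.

0b10011001000 = 10011001000
577 = 01001000001
→ | → 11011001001 = 1737
→ >> 3 → 00011011001 = 217
0x568 = 10101101000
→ ^ → 10110110001 = 1457
0b11110011100 = 11110011100
→ ^ → 01000101101 = 557
→ << 1 (mod 2^11) → 10001011010 = 1114

1114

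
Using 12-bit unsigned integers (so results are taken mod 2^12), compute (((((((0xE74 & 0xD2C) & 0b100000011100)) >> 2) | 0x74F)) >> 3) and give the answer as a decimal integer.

0xE74 = 111001110100
0xD2C = 110100101100
→ & → 110000100100 = 3108
0b100000011100 = 100000011100
→ & → 100000000100 = 2052
→ >> 2 → 001000000001 = 513
0x74F = 011101001111
→ | → 011101001111 = 1871
→ >> 3 → 000011101001 = 233

233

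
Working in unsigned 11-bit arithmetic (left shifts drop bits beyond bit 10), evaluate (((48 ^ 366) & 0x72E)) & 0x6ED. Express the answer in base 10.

48 = 00000110000
366 = 00101101110
→ ^ → 00101011110 = 350
0x72E = 11100101110
→ & → 00100001110 = 270
0x6ED = 11011101101
→ & → 00000001100 = 12

12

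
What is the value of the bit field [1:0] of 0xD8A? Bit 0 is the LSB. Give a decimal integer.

2

v = 0110110001010
Shift right by 0: 0110110001010
Mask low 2 bits: 10 = 2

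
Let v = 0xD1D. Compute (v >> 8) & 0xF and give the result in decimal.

13

v = 110100011101
Shift right by 8: 1101
Mask low 4 bits: 1101 = 13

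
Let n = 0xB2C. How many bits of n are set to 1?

6

0xB2C = 101100101100
Count the 1s: 1 + 1 + 1 + 1 + 1 + 1 = 6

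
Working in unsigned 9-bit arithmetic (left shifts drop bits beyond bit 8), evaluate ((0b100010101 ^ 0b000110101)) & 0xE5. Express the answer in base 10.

0b100010101 = 100010101
0b000110101 = 000110101
→ ^ → 100100000 = 288
0xE5 = 011100101
→ & → 000100000 = 32

32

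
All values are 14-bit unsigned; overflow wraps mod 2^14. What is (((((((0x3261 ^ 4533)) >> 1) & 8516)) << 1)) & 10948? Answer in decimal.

640

0x3261 = 11001001100001
4533 = 01000110110101
→ ^ → 10001111010100 = 9172
→ >> 1 → 01000111101010 = 4586
8516 = 10000101000100
→ & → 00000101000000 = 320
→ << 1 (mod 2^14) → 00001010000000 = 640
10948 = 10101011000100
→ & → 00001010000000 = 640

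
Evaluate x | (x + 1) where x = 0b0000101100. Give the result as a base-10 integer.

45

x = 101100 = 44
x + 1 = 101101
OR    = 101101 = 45
(x | (x + 1) sets the lowest cleared bit.)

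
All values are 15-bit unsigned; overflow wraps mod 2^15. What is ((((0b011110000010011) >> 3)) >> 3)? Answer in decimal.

0b011110000010011 = 011110000010011
→ >> 3 → 000011110000010 = 1922
→ >> 3 → 000000011110000 = 240

240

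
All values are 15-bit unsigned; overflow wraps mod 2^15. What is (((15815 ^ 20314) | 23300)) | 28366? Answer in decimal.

32735

15815 = 011110111000111
20314 = 100111101011010
→ ^ → 111001010011101 = 29341
23300 = 101101100000100
→ | → 111101110011101 = 31645
28366 = 110111011001110
→ | → 111111111011111 = 32735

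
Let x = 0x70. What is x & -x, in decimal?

16

x = 1110000 = 112
-x (two's complement) = …0010000
AND   = 0010000 = 16
(x & -x isolates the lowest set bit of x.)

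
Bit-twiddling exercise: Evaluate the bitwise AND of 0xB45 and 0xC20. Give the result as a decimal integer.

2048

0xB45 = 101101000101
0xC20 = 110000100000
AND → 100000000000 = 2048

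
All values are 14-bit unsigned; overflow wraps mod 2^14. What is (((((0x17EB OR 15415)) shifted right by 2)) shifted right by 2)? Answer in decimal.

1023

0x17EB = 01011111101011
15415 = 11110000110111
→ OR → 11111111111111 = 16383
→ shifted right by 2 → 00111111111111 = 4095
→ shifted right by 2 → 00001111111111 = 1023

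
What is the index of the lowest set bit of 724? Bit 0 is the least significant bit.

724 = 1011010100
Trailing zeros: 2, so the lowest set bit is bit 2 (value 4).

2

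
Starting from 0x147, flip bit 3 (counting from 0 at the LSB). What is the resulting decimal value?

335

x = 101000111
bit 3 is currently 0; toggle it via x ^ (1 << 3) = x ^ 8
→ 101001111 = 335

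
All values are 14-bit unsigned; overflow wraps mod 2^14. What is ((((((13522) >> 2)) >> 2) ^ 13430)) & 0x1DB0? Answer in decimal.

5424

13522 = 11010011010010
→ >> 2 → 00110100110100 = 3380
→ >> 2 → 00001101001101 = 845
13430 = 11010001110110
→ ^ → 11011100111011 = 14139
0x1DB0 = 01110110110000
→ & → 01010100110000 = 5424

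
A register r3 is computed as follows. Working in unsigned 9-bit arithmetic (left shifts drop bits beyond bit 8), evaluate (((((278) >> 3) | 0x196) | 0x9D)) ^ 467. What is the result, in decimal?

108

278 = 100010110
→ >> 3 → 000100010 = 34
0x196 = 110010110
→ | → 110110110 = 438
0x9D = 010011101
→ | → 110111111 = 447
467 = 111010011
→ ^ → 001101100 = 108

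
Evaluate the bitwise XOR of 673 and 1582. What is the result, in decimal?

673 = 01010100001
1582 = 11000101110
XOR → 10010001111 = 1167

1167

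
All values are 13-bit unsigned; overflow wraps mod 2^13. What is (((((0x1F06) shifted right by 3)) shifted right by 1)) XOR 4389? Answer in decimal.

0x1F06 = 1111100000110
→ shifted right by 3 → 0001111100000 = 992
→ shifted right by 1 → 0000111110000 = 496
4389 = 1000100100101
→ XOR → 1000011010101 = 4309

4309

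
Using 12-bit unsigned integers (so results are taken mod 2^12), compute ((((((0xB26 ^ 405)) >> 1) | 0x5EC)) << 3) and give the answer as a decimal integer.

4072

0xB26 = 101100100110
405 = 000110010101
→ ^ → 101010110011 = 2739
→ >> 1 → 010101011001 = 1369
0x5EC = 010111101100
→ | → 010111111101 = 1533
→ << 3 (mod 2^12) → 111111101000 = 4072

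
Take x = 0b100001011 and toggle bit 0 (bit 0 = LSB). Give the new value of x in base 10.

266

x = 100001011
bit 0 is currently 1; toggle it via x ^ (1 << 0) = x ^ 1
→ 100001010 = 266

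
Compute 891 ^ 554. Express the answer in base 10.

891 = 1101111011
554 = 1000101010
XOR → 0101010001 = 337

337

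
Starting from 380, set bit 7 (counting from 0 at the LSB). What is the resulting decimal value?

x = 0101111100
bit 7 is currently 0; set it via x | (1 << 7) = x | 128
→ 0111111100 = 508

508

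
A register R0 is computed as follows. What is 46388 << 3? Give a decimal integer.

46388 = 0001011010100110100
shift left by 3 → 1011010100110100000 = 371104
(equivalently, 46388 × 2^3 = 46388 × 8)

371104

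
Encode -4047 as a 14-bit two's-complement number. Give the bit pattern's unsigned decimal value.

12337

4047 in 14 bits: 00111111001111
Invert: 11000000110000
Add 1:  11000000110001 = 12337
(Check: 2^14 - 4047 = 16384 - 4047 = 12337.)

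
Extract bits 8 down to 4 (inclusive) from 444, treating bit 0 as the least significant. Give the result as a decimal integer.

v = 00110111100
Shift right by 4: 0011011
Mask low 5 bits: 11011 = 27

27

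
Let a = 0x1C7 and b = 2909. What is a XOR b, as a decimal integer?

0x1C7 = 000111000111
2909 = 101101011101
XOR → 101010011010 = 2714

2714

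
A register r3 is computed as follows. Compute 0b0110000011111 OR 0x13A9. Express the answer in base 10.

a = 0110000011111
0x13A9 = 1001110101001
 OR → 1111110111111 = 8127

8127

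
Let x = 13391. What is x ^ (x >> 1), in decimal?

11880

x = 11010001001111 = 13391
x>>1 = 01101000100111
XOR  = 10111001101000 = 11880
(x ^ (x >> 1) gives the standard binary-reflected Gray code of x.)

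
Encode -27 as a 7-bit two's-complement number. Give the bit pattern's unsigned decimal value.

27 in 7 bits: 0011011
Invert: 1100100
Add 1:  1100101 = 101
(Check: 2^7 - 27 = 128 - 27 = 101.)

101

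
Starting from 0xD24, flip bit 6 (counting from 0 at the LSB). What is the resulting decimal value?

3428

x = 110100100100
bit 6 is currently 0; toggle it via x ^ (1 << 6) = x ^ 64
→ 110101100100 = 3428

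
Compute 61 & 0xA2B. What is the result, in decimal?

41

61 = 000000111101
0xA2B = 101000101011
AND → 000000101001 = 41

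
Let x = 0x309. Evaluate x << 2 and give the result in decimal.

0x309 = 001100001001
shift left by 2 → 110000100100 = 3108
(equivalently, 777 × 2^2 = 777 × 4)

3108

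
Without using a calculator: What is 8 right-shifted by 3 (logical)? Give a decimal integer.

8 = 1000
shift right by 3 → 0001 = 1
(equivalently, floor(8 / 8))

1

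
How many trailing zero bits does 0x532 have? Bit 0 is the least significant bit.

1

0x532 = 10100110010
Trailing zeros: 1, so the lowest set bit is bit 1 (value 2).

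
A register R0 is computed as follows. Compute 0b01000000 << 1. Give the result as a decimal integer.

x = 01000000
shift left by 1 → 10000000 = 128
(equivalently, 64 × 2^1 = 64 × 2)

128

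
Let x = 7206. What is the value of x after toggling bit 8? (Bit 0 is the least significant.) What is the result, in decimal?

7462

x = 01110000100110
bit 8 is currently 0; toggle it via x ^ (1 << 8) = x ^ 256
→ 01110100100110 = 7462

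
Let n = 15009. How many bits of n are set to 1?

15009 = 11101010100001
Count the 1s: 1 + 1 + 1 + 1 + 1 + 1 + 1 = 7

7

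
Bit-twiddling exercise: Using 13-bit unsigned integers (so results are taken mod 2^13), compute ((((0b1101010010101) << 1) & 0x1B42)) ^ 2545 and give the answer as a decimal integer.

0b1101010010101 = 1101010010101
→ << 1 (mod 2^13) → 1010100101010 = 5418
0x1B42 = 1101101000010
→ & → 1000100000010 = 4354
2545 = 0100111110001
→ ^ → 1100011110011 = 6387

6387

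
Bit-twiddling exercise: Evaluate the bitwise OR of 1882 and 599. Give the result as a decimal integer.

1882 = 11101011010
599 = 01001010111
 OR → 11101011111 = 1887

1887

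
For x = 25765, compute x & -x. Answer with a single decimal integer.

1

x = 110010010100101 = 25765
-x (two's complement) = …001101101011011
AND   = 000000000000001 = 1
(x & -x isolates the lowest set bit of x.)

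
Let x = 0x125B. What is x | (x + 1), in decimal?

4703

x = 1001001011011 = 4699
x + 1 = 1001001011100
OR    = 1001001011111 = 4703
(x | (x + 1) sets the lowest cleared bit.)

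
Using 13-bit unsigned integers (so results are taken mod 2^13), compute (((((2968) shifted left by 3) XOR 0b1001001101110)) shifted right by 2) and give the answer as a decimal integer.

2968 = 0101110011000
→ shifted left by 3 (mod 2^13) → 1110011000000 = 7360
0b1001001101110 = 1001001101110
→ XOR → 0111010101110 = 3758
→ shifted right by 2 → 0001110101011 = 939

939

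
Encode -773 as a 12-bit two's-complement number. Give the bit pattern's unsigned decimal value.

773 in 12 bits: 001100000101
Invert: 110011111010
Add 1:  110011111011 = 3323
(Check: 2^12 - 773 = 4096 - 773 = 3323.)

3323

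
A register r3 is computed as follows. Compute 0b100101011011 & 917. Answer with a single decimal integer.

a = 100101011011
917 = 001110010101
AND → 000100010001 = 273

273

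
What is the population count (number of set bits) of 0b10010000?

2

n = 10010000
Count the 1s: 1 + 1 = 2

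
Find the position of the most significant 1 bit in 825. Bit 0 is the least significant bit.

825 = 1100111001
The topmost 1 is at position 9 (since 2^9 = 512 ≤ 825 < 1024).

9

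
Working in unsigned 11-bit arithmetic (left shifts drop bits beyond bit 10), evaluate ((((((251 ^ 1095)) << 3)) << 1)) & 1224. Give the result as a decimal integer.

251 = 00011111011
1095 = 10001000111
→ ^ → 10010111100 = 1212
→ << 3 (mod 2^11) → 10111100000 = 1504
→ << 1 (mod 2^11) → 01111000000 = 960
1224 = 10011001000
→ & → 00011000000 = 192

192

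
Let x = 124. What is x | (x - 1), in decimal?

x = 1111100 = 124
x - 1 = 1111011
OR    = 1111111 = 127
(x | (x - 1) sets all bits below the lowest set bit.)

127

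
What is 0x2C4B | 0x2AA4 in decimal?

0x2C4B = 10110001001011
0x2AA4 = 10101010100100
 OR → 10111011101111 = 12015

12015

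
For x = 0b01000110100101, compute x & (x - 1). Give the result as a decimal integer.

x = 1000110100101 = 4517
x - 1 = 1000110100100
AND   = 1000110100100 = 4516
(x & (x - 1) clears the lowest set bit of x.)

4516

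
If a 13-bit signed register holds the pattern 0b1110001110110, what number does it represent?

pattern = 1110001110110 (MSB is 1 ⇒ negative)
Invert: 0001110001001, add 1 → 0001110001010 = 906, so the value is -906.
(Equivalently: 7286 - 2^13 = 7286 - 8192 = -906.)

-906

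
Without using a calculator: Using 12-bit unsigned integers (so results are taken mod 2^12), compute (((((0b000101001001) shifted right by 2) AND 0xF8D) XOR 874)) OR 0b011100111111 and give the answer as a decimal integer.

1919

0b000101001001 = 000101001001
→ shifted right by 2 → 000001010010 = 82
0xF8D = 111110001101
→ AND → 000000000000 = 0
874 = 001101101010
→ XOR → 001101101010 = 874
0b011100111111 = 011100111111
→ OR → 011101111111 = 1919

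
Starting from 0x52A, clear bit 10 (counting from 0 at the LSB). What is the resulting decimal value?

x = 10100101010
bit 10 is currently 1; clear it via x & ~(1 << 10) = x & ~1024
→ 00100101010 = 298

298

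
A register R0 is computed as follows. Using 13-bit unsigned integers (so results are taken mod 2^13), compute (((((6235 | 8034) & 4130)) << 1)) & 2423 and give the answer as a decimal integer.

68

6235 = 1100001011011
8034 = 1111101100010
→ | → 1111101111011 = 8059
4130 = 1000000100010
→ & → 1000000100010 = 4130
→ << 1 (mod 2^13) → 0000001000100 = 68
2423 = 0100101110111
→ & → 0000001000100 = 68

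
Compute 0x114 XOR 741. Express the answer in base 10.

0x114 = 0100010100
741 = 1011100101
XOR → 1111110001 = 1009

1009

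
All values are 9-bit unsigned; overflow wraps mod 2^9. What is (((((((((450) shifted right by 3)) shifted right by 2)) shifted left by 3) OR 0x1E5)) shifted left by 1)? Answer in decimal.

490

450 = 111000010
→ shifted right by 3 → 000111000 = 56
→ shifted right by 2 → 000001110 = 14
→ shifted left by 3 (mod 2^9) → 001110000 = 112
0x1E5 = 111100101
→ OR → 111110101 = 501
→ shifted left by 1 (mod 2^9) → 111101010 = 490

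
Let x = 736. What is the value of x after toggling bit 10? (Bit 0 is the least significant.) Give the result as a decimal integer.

1760

x = 01011100000
bit 10 is currently 0; toggle it via x ^ (1 << 10) = x ^ 1024
→ 11011100000 = 1760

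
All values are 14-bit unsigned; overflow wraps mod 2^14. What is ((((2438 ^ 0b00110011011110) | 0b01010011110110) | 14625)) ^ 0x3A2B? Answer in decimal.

2004

2438 = 00100110000110
0b00110011011110 = 00110011011110
→ ^ → 00010101011000 = 1368
0b01010011110110 = 01010011110110
→ | → 01010111111110 = 5630
14625 = 11100100100001
→ | → 11110111111111 = 15871
0x3A2B = 11101000101011
→ ^ → 00011111010100 = 2004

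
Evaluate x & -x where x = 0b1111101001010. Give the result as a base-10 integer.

2

x = 1111101001010 = 8010
-x (two's complement) = …0000010110110
AND   = 0000000000010 = 2
(x & -x isolates the lowest set bit of x.)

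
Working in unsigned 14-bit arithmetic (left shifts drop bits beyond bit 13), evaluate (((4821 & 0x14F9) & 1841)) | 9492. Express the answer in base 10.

4821 = 01001011010101
0x14F9 = 01010011111001
→ & → 01000011010001 = 4305
1841 = 00011100110001
→ & → 00000000010001 = 17
9492 = 10010100010100
→ | → 10010100010101 = 9493

9493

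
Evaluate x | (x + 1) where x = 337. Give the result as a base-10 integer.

x = 101010001 = 337
x + 1 = 101010010
OR    = 101010011 = 339
(x | (x + 1) sets the lowest cleared bit.)

339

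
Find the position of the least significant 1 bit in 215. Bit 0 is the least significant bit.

215 = 11010111
Trailing zeros: 0, so the lowest set bit is bit 0 (value 1).

0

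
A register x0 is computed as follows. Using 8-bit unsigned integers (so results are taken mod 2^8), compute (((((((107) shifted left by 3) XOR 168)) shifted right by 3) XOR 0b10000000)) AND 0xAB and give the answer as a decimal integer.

138

107 = 01101011
→ shifted left by 3 (mod 2^8) → 01011000 = 88
168 = 10101000
→ XOR → 11110000 = 240
→ shifted right by 3 → 00011110 = 30
0b10000000 = 10000000
→ XOR → 10011110 = 158
0xAB = 10101011
→ AND → 10001010 = 138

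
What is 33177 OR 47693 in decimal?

48093

33177 = 1000000110011001
47693 = 1011101001001101
 OR → 1011101111011101 = 48093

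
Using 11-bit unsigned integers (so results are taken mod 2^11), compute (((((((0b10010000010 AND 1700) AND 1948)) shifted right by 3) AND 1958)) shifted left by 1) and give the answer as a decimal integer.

256

0b10010000010 = 10010000010
1700 = 11010100100
→ AND → 10010000000 = 1152
1948 = 11110011100
→ AND → 10010000000 = 1152
→ shifted right by 3 → 00010010000 = 144
1958 = 11110100110
→ AND → 00010000000 = 128
→ shifted left by 1 (mod 2^11) → 00100000000 = 256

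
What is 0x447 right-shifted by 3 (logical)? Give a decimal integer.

136

0x447 = 10001000111
shift right by 3 → 00010001000 = 136
(equivalently, floor(1095 / 8))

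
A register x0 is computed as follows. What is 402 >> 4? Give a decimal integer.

402 = 110010010
shift right by 4 → 000011001 = 25
(equivalently, floor(402 / 16))

25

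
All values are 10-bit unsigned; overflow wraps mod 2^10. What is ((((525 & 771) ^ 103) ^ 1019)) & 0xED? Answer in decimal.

525 = 1000001101
771 = 1100000011
→ & → 1000000001 = 513
103 = 0001100111
→ ^ → 1001100110 = 614
1019 = 1111111011
→ ^ → 0110011101 = 413
0xED = 0011101101
→ & → 0010001101 = 141

141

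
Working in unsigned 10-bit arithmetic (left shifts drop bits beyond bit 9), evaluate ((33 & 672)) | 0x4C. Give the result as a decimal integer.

33 = 0000100001
672 = 1010100000
→ & → 0000100000 = 32
0x4C = 0001001100
→ | → 0001101100 = 108

108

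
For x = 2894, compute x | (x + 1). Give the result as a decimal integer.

2895

x = 101101001110 = 2894
x + 1 = 101101001111
OR    = 101101001111 = 2895
(x | (x + 1) sets the lowest cleared bit.)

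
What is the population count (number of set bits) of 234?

5

234 = 11101010
Count the 1s: 1 + 1 + 1 + 1 + 1 = 5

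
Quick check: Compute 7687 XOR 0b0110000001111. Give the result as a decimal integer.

7687 = 1111000000111
b = 0110000001111
XOR → 1001000001000 = 4616

4616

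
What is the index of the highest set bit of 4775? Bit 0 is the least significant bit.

4775 = 1001010100111
The topmost 1 is at position 12 (since 2^12 = 4096 ≤ 4775 < 8192).

12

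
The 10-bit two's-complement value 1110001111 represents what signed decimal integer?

pattern = 1110001111 (MSB is 1 ⇒ negative)
Invert: 0001110000, add 1 → 0001110001 = 113, so the value is -113.
(Equivalently: 911 - 2^10 = 911 - 1024 = -113.)

-113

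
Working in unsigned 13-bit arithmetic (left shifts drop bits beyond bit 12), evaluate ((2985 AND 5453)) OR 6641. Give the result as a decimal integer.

2985 = 0101110101001
5453 = 1010101001101
→ AND → 0000100001001 = 265
6641 = 1100111110001
→ OR → 1100111111001 = 6649

6649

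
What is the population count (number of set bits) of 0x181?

3

0x181 = 110000001
Count the 1s: 1 + 1 + 1 = 3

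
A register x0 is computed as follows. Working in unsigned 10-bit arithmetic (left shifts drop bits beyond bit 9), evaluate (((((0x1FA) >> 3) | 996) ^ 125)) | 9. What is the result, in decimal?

907

0x1FA = 0111111010
→ >> 3 → 0000111111 = 63
996 = 1111100100
→ | → 1111111111 = 1023
125 = 0001111101
→ ^ → 1110000010 = 898
9 = 0000001001
→ | → 1110001011 = 907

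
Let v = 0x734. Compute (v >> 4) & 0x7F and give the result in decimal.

115

v = 11100110100
Shift right by 4: 1110011
Mask low 7 bits: 1110011 = 115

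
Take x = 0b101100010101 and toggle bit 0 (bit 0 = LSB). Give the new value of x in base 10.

2836

x = 101100010101
bit 0 is currently 1; toggle it via x ^ (1 << 0) = x ^ 1
→ 101100010100 = 2836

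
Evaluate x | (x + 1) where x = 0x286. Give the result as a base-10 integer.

x = 1010000110 = 646
x + 1 = 1010000111
OR    = 1010000111 = 647
(x | (x + 1) sets the lowest cleared bit.)

647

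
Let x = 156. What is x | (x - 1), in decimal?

x = 10011100 = 156
x - 1 = 10011011
OR    = 10011111 = 159
(x | (x - 1) sets all bits below the lowest set bit.)

159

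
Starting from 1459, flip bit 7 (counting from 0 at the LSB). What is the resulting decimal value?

x = 010110110011
bit 7 is currently 1; toggle it via x ^ (1 << 7) = x ^ 128
→ 010100110011 = 1331

1331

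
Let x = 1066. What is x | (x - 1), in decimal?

1067

x = 10000101010 = 1066
x - 1 = 10000101001
OR    = 10000101011 = 1067
(x | (x - 1) sets all bits below the lowest set bit.)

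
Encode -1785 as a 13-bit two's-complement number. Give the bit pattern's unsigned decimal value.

1785 in 13 bits: 0011011111001
Invert: 1100100000110
Add 1:  1100100000111 = 6407
(Check: 2^13 - 1785 = 8192 - 1785 = 6407.)

6407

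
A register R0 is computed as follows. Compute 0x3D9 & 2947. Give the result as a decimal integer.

897

0x3D9 = 001111011001
2947 = 101110000011
AND → 001110000001 = 897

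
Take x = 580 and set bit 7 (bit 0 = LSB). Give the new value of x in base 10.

x = 01001000100
bit 7 is currently 0; set it via x | (1 << 7) = x | 128
→ 01011000100 = 708

708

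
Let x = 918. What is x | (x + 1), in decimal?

919

x = 1110010110 = 918
x + 1 = 1110010111
OR    = 1110010111 = 919
(x | (x + 1) sets the lowest cleared bit.)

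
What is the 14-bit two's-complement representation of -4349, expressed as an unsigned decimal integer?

4349 in 14 bits: 01000011111101
Invert: 10111100000010
Add 1:  10111100000011 = 12035
(Check: 2^14 - 4349 = 16384 - 4349 = 12035.)

12035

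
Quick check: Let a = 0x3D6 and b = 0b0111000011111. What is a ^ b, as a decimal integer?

0x3D6 = 001111010110
b = 111000011111
XOR → 110111001001 = 3529

3529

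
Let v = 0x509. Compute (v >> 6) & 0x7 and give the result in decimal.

v = 10100001001
Shift right by 6: 10100
Mask low 3 bits: 100 = 4

4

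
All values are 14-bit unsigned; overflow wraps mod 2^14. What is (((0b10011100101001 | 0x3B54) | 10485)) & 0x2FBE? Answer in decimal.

12220

0b10011100101001 = 10011100101001
0x3B54 = 11101101010100
→ | → 11111101111101 = 16253
10485 = 10100011110101
→ | → 11111111111101 = 16381
0x2FBE = 10111110111110
→ & → 10111110111100 = 12220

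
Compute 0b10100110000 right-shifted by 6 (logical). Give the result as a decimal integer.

x = 10100110000
shift right by 6 → 00000010100 = 20
(equivalently, floor(1328 / 64))

20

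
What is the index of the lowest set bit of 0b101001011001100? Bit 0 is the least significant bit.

2

0b101001011001100 = 101001011001100
Trailing zeros: 2, so the lowest set bit is bit 2 (value 4).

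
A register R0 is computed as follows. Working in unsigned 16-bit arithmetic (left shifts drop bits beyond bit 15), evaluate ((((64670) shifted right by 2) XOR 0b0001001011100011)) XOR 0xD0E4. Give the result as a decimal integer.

64670 = 1111110010011110
→ shifted right by 2 → 0011111100100111 = 16167
0b0001001011100011 = 0001001011100011
→ XOR → 0010110111000100 = 11716
0xD0E4 = 1101000011100100
→ XOR → 1111110100100000 = 64800

64800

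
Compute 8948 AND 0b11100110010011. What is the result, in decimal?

8336

8948 = 10001011110100
b = 11100110010011
AND → 10000010010000 = 8336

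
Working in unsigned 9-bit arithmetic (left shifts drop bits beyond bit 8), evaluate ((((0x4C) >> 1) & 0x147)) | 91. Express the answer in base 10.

0x4C = 001001100
→ >> 1 → 000100110 = 38
0x147 = 101000111
→ & → 000000110 = 6
91 = 001011011
→ | → 001011111 = 95

95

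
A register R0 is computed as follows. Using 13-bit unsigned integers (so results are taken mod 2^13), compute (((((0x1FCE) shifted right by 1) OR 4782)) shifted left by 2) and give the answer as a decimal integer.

0x1FCE = 1111111001110
→ shifted right by 1 → 0111111100111 = 4071
4782 = 1001010101110
→ OR → 1111111101111 = 8175
→ shifted left by 2 (mod 2^13) → 1111110111100 = 8124

8124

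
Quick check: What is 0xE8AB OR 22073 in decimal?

65211

0xE8AB = 1110100010101011
22073 = 0101011000111001
 OR → 1111111010111011 = 65211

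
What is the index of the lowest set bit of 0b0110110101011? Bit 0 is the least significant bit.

0b0110110101011 = 110110101011
Trailing zeros: 0, so the lowest set bit is bit 0 (value 1).

0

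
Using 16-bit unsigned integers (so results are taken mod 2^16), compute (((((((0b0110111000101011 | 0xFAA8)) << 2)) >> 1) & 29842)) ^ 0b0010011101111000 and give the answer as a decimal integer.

21354

0b0110111000101011 = 0110111000101011
0xFAA8 = 1111101010101000
→ | → 1111111010101011 = 65195
→ << 2 (mod 2^16) → 1111101010101100 = 64172
→ >> 1 → 0111110101010110 = 32086
29842 = 0111010010010010
→ & → 0111010000010010 = 29714
0b0010011101111000 = 0010011101111000
→ ^ → 0101001101101010 = 21354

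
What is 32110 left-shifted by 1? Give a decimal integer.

64220

32110 = 0111110101101110
shift left by 1 → 1111101011011100 = 64220
(equivalently, 32110 × 2^1 = 32110 × 2)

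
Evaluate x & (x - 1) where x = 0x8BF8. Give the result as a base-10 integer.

35824

x = 1000101111111000 = 35832
x - 1 = 1000101111110111
AND   = 1000101111110000 = 35824
(x & (x - 1) clears the lowest set bit of x.)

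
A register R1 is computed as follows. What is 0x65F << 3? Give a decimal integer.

13048

0x65F = 00011001011111
shift left by 3 → 11001011111000 = 13048
(equivalently, 1631 × 2^3 = 1631 × 8)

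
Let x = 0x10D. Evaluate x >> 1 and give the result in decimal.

134

0x10D = 100001101
shift right by 1 → 010000110 = 134
(equivalently, floor(269 / 2))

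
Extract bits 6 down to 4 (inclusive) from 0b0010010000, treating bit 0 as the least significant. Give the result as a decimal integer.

1

v = 0010010000
Shift right by 4: 001001
Mask low 3 bits: 001 = 1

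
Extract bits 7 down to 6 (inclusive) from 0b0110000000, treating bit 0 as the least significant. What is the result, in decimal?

2

v = 0110000000
Shift right by 6: 0110
Mask low 2 bits: 10 = 2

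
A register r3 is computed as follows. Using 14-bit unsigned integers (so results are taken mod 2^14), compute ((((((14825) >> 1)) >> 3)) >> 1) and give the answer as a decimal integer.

14825 = 11100111101001
→ >> 1 → 01110011110100 = 7412
→ >> 3 → 00001110011110 = 926
→ >> 1 → 00000111001111 = 463

463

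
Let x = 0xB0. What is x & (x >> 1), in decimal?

16

x = 10110000 = 176
x>>1 = 01011000
AND  = 00010000 = 16
(x & (x >> 1) has a 1 wherever x has two consecutive 1 bits.)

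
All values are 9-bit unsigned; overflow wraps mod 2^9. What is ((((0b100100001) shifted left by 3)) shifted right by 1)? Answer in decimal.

132

0b100100001 = 100100001
→ shifted left by 3 (mod 2^9) → 100001000 = 264
→ shifted right by 1 → 010000100 = 132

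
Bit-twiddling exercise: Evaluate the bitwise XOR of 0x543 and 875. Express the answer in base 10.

1576

0x543 = 10101000011
875 = 01101101011
XOR → 11000101000 = 1576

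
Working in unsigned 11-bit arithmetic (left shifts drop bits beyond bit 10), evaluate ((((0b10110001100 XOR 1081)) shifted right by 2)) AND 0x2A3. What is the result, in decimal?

0b10110001100 = 10110001100
1081 = 10000111001
→ XOR → 00110110101 = 437
→ shifted right by 2 → 00001101101 = 109
0x2A3 = 01010100011
→ AND → 00000100001 = 33

33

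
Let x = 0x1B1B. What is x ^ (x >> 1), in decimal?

x = 1101100011011 = 6939
x>>1 = 0110110001101
XOR  = 1011010010110 = 5782
(x ^ (x >> 1) gives the standard binary-reflected Gray code of x.)

5782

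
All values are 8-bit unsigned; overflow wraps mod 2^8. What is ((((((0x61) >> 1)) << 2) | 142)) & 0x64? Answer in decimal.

0x61 = 01100001
→ >> 1 → 00110000 = 48
→ << 2 (mod 2^8) → 11000000 = 192
142 = 10001110
→ | → 11001110 = 206
0x64 = 01100100
→ & → 01000100 = 68

68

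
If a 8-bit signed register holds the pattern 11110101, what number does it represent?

-11

pattern = 11110101 (MSB is 1 ⇒ negative)
Invert: 00001010, add 1 → 00001011 = 11, so the value is -11.
(Equivalently: 245 - 2^8 = 245 - 256 = -11.)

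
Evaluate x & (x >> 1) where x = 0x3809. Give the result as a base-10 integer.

x = 11100000001001 = 14345
x>>1 = 01110000000100
AND  = 01100000000000 = 6144
(x & (x >> 1) has a 1 wherever x has two consecutive 1 bits.)

6144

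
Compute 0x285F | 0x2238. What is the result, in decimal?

0x285F = 10100001011111
0x2238 = 10001000111000
 OR → 10101001111111 = 10879

10879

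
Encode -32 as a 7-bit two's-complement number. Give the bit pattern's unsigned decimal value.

96

32 in 7 bits: 0100000
Invert: 1011111
Add 1:  1100000 = 96
(Check: 2^7 - 32 = 128 - 32 = 96.)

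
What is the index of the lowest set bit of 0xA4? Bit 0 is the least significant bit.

0xA4 = 10100100
Trailing zeros: 2, so the lowest set bit is bit 2 (value 4).

2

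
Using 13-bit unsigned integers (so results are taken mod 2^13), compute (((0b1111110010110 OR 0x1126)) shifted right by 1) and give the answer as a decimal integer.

4059

0b1111110010110 = 1111110010110
0x1126 = 1000100100110
→ OR → 1111110110110 = 8118
→ shifted right by 1 → 0111111011011 = 4059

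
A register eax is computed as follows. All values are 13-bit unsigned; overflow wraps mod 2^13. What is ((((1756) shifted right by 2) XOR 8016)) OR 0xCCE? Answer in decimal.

7919

1756 = 0011011011100
→ shifted right by 2 → 0000110110111 = 439
8016 = 1111101010000
→ XOR → 1111011100111 = 7911
0xCCE = 0110011001110
→ OR → 1111011101111 = 7919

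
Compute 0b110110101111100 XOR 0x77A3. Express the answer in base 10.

6879

a = 110110101111100
0x77A3 = 111011110100011
XOR → 001101011011111 = 6879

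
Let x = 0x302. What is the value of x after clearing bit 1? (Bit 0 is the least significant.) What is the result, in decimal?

x = 1100000010
bit 1 is currently 1; clear it via x & ~(1 << 1) = x & ~2
→ 1100000000 = 768

768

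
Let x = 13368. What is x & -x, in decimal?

8

x = 11010000111000 = 13368
-x (two's complement) = …00101111001000
AND   = 00000000001000 = 8
(x & -x isolates the lowest set bit of x.)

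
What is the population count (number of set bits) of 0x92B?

0x92B = 100100101011
Count the 1s: 1 + 1 + 1 + 1 + 1 + 1 = 6

6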